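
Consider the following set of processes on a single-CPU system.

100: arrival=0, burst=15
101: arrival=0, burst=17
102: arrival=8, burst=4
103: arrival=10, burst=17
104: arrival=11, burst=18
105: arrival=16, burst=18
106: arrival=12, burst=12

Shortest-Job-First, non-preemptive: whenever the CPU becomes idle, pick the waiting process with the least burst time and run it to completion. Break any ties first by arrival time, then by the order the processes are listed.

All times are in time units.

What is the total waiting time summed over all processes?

Schedule: | 100 0-15 | 102 15-19 | 106 19-31 | 101 31-48 | 103 48-65 | 104 65-83 | 105 83-101 |
Completion: 100=15  101=48  102=19  103=65  104=83  105=101  106=31
Waiting = turnaround − burst: 100=0, 101=31, 102=7, 103=38, 104=54, 105=67, 106=7
Total waiting = 0 + 31 + 7 + 38 + 54 + 67 + 7 = 204

204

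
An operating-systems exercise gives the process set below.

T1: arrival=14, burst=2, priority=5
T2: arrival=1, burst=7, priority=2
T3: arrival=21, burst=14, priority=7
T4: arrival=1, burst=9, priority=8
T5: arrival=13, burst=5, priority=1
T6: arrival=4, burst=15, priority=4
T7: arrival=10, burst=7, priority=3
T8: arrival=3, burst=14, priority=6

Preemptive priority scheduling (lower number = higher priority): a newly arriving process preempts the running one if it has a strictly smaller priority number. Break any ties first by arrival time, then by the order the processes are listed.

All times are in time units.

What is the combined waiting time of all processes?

170

Gantt: | idle 0-1 | T2 1-8 | T6 8-10 | T7 10-13 | T5 13-18 | T7 18-22 | T6 22-35 | T1 35-37 | T8 37-51 | T3 51-65 | T4 65-74 |
Completion: T1=37  T2=8  T3=65  T4=74  T5=18  T6=35  T7=22  T8=51
Turnaround (C−A): T1=23  T2=7  T3=44  T4=73  T5=5  T6=31  T7=12  T8=48
Waiting = turnaround − burst: T1=21, T2=0, T3=30, T4=64, T5=0, T6=16, T7=5, T8=34
Total waiting = 21 + 0 + 30 + 64 + 0 + 16 + 5 + 34 = 170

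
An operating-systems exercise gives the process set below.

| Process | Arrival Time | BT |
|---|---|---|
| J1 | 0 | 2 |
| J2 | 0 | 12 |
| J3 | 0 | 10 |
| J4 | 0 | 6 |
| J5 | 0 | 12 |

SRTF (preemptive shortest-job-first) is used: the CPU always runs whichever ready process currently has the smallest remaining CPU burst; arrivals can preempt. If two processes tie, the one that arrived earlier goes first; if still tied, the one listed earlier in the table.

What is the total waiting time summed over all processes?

58

Timeline: | J1 0-2 | J4 2-8 | J3 8-18 | J2 18-30 | J5 30-42 |
Completion: J1=2  J2=30  J3=18  J4=8  J5=42
Turnaround (C−A): J1=2  J2=30  J3=18  J4=8  J5=42
Waiting = turnaround − burst: J1=0, J2=18, J3=8, J4=2, J5=30
Total waiting = 0 + 18 + 8 + 2 + 30 = 58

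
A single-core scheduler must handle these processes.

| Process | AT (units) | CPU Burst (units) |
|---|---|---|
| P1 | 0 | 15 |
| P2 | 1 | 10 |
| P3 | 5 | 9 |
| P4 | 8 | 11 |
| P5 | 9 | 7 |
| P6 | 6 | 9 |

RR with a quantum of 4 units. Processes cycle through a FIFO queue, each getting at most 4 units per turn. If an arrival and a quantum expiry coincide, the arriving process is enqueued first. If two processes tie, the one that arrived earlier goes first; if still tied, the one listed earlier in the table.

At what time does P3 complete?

57

Gantt: | P1 0-4 | P2 4-8 | P1 8-12 | P3 12-16 | P6 16-20 | P4 20-24 | P2 24-28 | P5 28-32 | P1 32-36 | P3 36-40 | P6 40-44 | P4 44-48 | P2 48-50 | P5 50-53 | P1 53-56 | P3 56-57 | P6 57-58 | P4 58-61 |
Completion: P1=56  P2=50  P3=57  P4=61  P5=53  P6=58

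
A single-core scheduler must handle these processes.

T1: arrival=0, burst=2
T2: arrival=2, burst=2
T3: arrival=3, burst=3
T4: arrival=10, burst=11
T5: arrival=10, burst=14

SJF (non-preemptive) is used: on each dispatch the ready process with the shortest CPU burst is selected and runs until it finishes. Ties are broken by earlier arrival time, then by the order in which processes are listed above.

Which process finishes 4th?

T4

Gantt: | T1 0-2 | T2 2-4 | T3 4-7 | idle 7-10 | T4 10-21 | T5 21-35 |
Completion: T1=2  T2=4  T3=7  T4=21  T5=35
Turnaround (C−A): T1=2  T2=2  T3=4  T4=11  T5=25
Finish order: T1 → T2 → T3 → T4 → T5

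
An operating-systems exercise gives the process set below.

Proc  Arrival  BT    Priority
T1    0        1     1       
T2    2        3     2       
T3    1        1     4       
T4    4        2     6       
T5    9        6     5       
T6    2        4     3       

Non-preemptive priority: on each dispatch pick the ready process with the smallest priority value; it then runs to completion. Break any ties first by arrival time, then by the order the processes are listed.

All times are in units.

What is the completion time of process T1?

Timeline: | T1 0-1 | T3 1-2 | T2 2-5 | T6 5-9 | T5 9-15 | T4 15-17 |
Completion: T1=1  T2=5  T3=2  T4=17  T5=15  T6=9
Turnaround (C−A): T1=1  T2=3  T3=1  T4=13  T5=6  T6=7

1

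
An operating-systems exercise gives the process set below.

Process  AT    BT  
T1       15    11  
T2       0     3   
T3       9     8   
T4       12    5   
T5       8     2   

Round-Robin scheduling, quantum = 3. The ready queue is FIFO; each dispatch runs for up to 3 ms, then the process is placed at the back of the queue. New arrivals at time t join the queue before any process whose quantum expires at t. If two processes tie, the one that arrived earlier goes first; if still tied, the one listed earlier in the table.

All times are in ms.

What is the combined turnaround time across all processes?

53

Schedule: | T2 0-3 | idle 3-8 | T5 8-10 | T3 10-13 | T4 13-16 | T3 16-19 | T1 19-22 | T4 22-24 | T3 24-26 | T1 26-34 |
Completion: T1=34  T2=3  T3=26  T4=24  T5=10
Turnaround = completion − arrival: T1=19, T2=3, T3=17, T4=12, T5=2
Total turnaround = 19 + 3 + 17 + 12 + 2 = 53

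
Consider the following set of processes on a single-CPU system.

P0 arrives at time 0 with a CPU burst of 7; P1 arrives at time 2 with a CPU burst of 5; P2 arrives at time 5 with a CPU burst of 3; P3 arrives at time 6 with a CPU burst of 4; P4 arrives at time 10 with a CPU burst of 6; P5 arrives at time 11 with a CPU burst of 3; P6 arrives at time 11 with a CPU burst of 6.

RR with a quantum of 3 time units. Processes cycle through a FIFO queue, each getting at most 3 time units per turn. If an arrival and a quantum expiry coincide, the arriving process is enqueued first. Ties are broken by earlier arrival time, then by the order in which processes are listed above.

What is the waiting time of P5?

Schedule: | P0 0-3 | P1 3-6 | P0 6-9 | P2 9-12 | P3 12-15 | P1 15-17 | P0 17-18 | P4 18-21 | P5 21-24 | P6 24-27 | P3 27-28 | P4 28-31 | P6 31-34 |
Completion: P0=18  P1=17  P2=12  P3=28  P4=31  P5=24  P6=34
Waiting(P5) = turnaround − burst = 13 − 3 = 10

10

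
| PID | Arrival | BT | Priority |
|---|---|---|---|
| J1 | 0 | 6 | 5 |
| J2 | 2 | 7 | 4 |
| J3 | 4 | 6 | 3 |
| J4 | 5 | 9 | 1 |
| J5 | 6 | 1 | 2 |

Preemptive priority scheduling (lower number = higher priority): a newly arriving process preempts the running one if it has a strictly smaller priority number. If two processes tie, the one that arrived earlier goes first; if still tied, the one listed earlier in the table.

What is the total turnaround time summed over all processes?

Timeline: | J1 0-2 | J2 2-4 | J3 4-5 | J4 5-14 | J5 14-15 | J3 15-20 | J2 20-25 | J1 25-29 |
Completion: J1=29  J2=25  J3=20  J4=14  J5=15
Turnaround = completion − arrival: J1=29, J2=23, J3=16, J4=9, J5=9
Total turnaround = 29 + 23 + 16 + 9 + 9 = 86

86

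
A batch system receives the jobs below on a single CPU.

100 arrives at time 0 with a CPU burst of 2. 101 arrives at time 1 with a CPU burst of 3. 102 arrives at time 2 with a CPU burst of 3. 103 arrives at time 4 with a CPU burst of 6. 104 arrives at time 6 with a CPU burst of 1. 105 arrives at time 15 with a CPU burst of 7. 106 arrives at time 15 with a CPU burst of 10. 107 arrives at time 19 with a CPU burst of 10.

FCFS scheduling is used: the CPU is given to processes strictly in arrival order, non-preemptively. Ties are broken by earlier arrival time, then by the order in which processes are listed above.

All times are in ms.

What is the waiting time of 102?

3

Schedule: | 100 0-2 | 101 2-5 | 102 5-8 | 103 8-14 | 104 14-15 | 105 15-22 | 106 22-32 | 107 32-42 |
Completion: 100=2  101=5  102=8  103=14  104=15  105=22  106=32  107=42
Waiting(102) = turnaround − burst = 6 − 3 = 3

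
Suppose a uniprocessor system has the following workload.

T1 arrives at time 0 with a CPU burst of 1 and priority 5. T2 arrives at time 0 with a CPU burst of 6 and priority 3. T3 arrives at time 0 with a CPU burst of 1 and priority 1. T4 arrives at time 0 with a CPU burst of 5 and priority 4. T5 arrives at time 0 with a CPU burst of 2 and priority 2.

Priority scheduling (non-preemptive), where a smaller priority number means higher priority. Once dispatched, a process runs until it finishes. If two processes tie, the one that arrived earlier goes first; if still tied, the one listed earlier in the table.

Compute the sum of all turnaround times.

42

Timeline: | T3 0-1 | T5 1-3 | T2 3-9 | T4 9-14 | T1 14-15 |
Completion: T1=15  T2=9  T3=1  T4=14  T5=3
Turnaround (C−A): T1=15  T2=9  T3=1  T4=14  T5=3
Turnaround = completion − arrival: T1=15, T2=9, T3=1, T4=14, T5=3
Total turnaround = 15 + 9 + 1 + 14 + 3 = 42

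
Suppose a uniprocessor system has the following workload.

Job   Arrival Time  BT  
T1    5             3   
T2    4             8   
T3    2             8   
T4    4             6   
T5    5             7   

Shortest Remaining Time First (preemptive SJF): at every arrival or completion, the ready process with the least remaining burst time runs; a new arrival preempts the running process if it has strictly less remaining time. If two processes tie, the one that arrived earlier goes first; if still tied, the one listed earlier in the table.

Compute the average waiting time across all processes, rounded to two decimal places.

Gantt: | idle 0-2 | T3 2-5 | T1 5-8 | T3 8-13 | T4 13-19 | T5 19-26 | T2 26-34 |
Completion: T1=8  T2=34  T3=13  T4=19  T5=26
Waiting times: T1=0, T2=22, T3=3, T4=9, T5=14
Average waiting = (0+22+3+9+14) / 5 = 48/5 = 9.60

9.60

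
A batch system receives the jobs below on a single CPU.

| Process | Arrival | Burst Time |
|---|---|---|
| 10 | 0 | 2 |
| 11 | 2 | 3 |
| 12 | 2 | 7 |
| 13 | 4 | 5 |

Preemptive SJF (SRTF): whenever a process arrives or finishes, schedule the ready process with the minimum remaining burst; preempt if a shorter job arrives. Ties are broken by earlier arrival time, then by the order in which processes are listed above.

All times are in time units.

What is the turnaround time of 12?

15

Schedule: | 10 0-2 | 11 2-5 | 13 5-10 | 12 10-17 |
Completion: 10=2  11=5  12=17  13=10
Turnaround (C−A): 10=2  11=3  12=15  13=6
Turnaround(12) = completion − arrival = 17 − 2 = 15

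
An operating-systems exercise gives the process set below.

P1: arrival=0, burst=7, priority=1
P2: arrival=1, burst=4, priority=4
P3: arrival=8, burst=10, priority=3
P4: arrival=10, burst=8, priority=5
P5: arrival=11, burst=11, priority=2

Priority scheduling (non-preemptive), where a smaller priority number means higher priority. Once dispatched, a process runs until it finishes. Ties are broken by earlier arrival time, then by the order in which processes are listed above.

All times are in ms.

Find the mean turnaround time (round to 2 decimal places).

Timeline: | P1 0-7 | P2 7-11 | P5 11-22 | P3 22-32 | P4 32-40 |
Completion: P1=7  P2=11  P3=32  P4=40  P5=22
Turnaround (C−A): P1=7  P2=10  P3=24  P4=30  P5=11
Turnaround times: P1=7, P2=10, P3=24, P4=30, P5=11
Average turnaround = (7+10+24+30+11) / 5 = 82/5 = 16.40

16.40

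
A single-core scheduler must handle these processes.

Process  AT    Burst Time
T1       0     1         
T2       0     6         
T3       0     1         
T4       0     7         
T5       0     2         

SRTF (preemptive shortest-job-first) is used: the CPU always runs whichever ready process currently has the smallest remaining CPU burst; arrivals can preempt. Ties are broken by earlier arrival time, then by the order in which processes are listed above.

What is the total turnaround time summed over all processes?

Schedule: | T1 0-1 | T3 1-2 | T5 2-4 | T2 4-10 | T4 10-17 |
Completion: T1=1  T2=10  T3=2  T4=17  T5=4
Turnaround (C−A): T1=1  T2=10  T3=2  T4=17  T5=4
Turnaround = completion − arrival: T1=1, T2=10, T3=2, T4=17, T5=4
Total turnaround = 1 + 10 + 2 + 17 + 4 = 34

34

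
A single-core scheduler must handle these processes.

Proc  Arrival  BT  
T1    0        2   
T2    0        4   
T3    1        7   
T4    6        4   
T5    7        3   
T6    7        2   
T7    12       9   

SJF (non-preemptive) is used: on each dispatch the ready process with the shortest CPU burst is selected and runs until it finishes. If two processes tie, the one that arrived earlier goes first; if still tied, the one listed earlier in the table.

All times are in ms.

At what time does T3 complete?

Timeline: | T1 0-2 | T2 2-6 | T4 6-10 | T6 10-12 | T5 12-15 | T3 15-22 | T7 22-31 |
Completion: T1=2  T2=6  T3=22  T4=10  T5=15  T6=12  T7=31

22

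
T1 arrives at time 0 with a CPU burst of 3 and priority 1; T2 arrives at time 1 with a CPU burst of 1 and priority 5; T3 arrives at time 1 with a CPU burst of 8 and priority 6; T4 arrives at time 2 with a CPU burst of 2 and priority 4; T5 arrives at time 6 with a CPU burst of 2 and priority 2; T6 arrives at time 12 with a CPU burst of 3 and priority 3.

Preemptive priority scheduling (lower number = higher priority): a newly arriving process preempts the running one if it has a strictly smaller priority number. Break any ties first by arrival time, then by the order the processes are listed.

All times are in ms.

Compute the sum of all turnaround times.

34

Timeline: | T1 0-3 | T4 3-5 | T2 5-6 | T5 6-8 | T3 8-12 | T6 12-15 | T3 15-19 |
Completion: T1=3  T2=6  T3=19  T4=5  T5=8  T6=15
Turnaround (C−A): T1=3  T2=5  T3=18  T4=3  T5=2  T6=3
Turnaround = completion − arrival: T1=3, T2=5, T3=18, T4=3, T5=2, T6=3
Total turnaround = 3 + 5 + 18 + 3 + 2 + 3 = 34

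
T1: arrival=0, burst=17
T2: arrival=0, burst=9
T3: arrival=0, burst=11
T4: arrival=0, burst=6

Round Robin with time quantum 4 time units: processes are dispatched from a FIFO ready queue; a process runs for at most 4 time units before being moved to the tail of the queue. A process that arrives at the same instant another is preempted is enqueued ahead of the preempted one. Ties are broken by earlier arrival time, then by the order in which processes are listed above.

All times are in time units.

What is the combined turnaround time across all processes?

146

Schedule: | T1 0-4 | T2 4-8 | T3 8-12 | T4 12-16 | T1 16-20 | T2 20-24 | T3 24-28 | T4 28-30 | T1 30-34 | T2 34-35 | T3 35-38 | T1 38-43 |
Completion: T1=43  T2=35  T3=38  T4=30
Turnaround (C−A): T1=43  T2=35  T3=38  T4=30
Turnaround = completion − arrival: T1=43, T2=35, T3=38, T4=30
Total turnaround = 43 + 35 + 38 + 30 = 146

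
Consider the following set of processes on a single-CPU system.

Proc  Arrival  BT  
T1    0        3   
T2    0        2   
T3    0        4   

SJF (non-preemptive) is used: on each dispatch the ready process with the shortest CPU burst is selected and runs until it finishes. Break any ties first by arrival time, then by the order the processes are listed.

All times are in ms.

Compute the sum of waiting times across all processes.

7

Timeline: | T2 0-2 | T1 2-5 | T3 5-9 |
Completion: T1=5  T2=2  T3=9
Turnaround (C−A): T1=5  T2=2  T3=9
Waiting = turnaround − burst: T1=2, T2=0, T3=5
Total waiting = 2 + 0 + 5 = 7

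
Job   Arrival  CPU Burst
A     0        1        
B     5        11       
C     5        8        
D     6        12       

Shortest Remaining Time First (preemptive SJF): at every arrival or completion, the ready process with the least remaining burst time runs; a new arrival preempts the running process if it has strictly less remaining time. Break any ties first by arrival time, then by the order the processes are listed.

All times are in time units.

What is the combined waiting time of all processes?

Gantt: | A 0-1 | idle 1-5 | C 5-13 | B 13-24 | D 24-36 |
Completion: A=1  B=24  C=13  D=36
Turnaround (C−A): A=1  B=19  C=8  D=30
Waiting = turnaround − burst: A=0, B=8, C=0, D=18
Total waiting = 0 + 8 + 0 + 18 = 26

26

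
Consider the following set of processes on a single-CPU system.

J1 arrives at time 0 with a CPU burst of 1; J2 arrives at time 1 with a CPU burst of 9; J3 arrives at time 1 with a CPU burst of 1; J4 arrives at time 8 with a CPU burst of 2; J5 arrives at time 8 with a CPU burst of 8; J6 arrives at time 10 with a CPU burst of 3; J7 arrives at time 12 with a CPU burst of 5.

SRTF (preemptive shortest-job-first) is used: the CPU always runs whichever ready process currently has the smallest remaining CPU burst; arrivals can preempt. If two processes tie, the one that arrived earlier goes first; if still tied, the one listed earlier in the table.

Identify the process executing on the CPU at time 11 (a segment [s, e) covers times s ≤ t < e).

J2

Schedule: | J1 0-1 | J3 1-2 | J2 2-8 | J4 8-10 | J2 10-13 | J6 13-16 | J7 16-21 | J5 21-29 |
Completion: J1=1  J2=13  J3=2  J4=10  J5=29  J6=16  J7=21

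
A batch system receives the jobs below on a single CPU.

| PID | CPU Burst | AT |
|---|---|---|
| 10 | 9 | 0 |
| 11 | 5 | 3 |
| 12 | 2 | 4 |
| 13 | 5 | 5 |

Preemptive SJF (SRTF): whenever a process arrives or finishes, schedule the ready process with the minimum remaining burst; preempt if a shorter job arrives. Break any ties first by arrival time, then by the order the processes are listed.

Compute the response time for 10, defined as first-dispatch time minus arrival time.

Timeline: | 10 0-3 | 11 3-4 | 12 4-6 | 11 6-10 | 13 10-15 | 10 15-21 |
Completion: 10=21  11=10  12=6  13=15
Turnaround (C−A): 10=21  11=7  12=2  13=10
Response(10) = first start − arrival = 0 − 0 = 0

0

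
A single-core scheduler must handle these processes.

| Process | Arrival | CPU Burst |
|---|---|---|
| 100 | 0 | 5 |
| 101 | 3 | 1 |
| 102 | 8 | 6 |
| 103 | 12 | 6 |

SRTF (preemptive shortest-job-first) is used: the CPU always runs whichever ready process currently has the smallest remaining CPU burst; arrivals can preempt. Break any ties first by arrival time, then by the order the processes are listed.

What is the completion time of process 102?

Schedule: | 100 0-3 | 101 3-4 | 100 4-6 | idle 6-8 | 102 8-14 | 103 14-20 |
Completion: 100=6  101=4  102=14  103=20
Turnaround (C−A): 100=6  101=1  102=6  103=8

14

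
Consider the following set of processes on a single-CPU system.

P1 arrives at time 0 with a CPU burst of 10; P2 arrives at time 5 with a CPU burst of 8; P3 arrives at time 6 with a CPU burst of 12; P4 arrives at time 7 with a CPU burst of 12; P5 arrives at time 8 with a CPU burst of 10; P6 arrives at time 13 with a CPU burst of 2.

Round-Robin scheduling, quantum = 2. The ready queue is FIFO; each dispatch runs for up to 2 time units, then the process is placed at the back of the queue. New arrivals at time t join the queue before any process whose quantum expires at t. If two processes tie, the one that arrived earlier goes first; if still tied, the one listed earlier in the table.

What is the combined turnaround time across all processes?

201

Schedule: | P1 0-6 | P2 6-8 | P3 8-10 | P1 10-12 | P4 12-14 | P5 14-16 | P2 16-18 | P3 18-20 | P1 20-22 | P6 22-24 | P4 24-26 | P5 26-28 | P2 28-30 | P3 30-32 | P4 32-34 | P5 34-36 | P2 36-38 | P3 38-40 | P4 40-42 | P5 42-44 | P3 44-46 | P4 46-48 | P5 48-50 | P3 50-52 | P4 52-54 |
Completion: P1=22  P2=38  P3=52  P4=54  P5=50  P6=24
Turnaround = completion − arrival: P1=22, P2=33, P3=46, P4=47, P5=42, P6=11
Total turnaround = 22 + 33 + 46 + 47 + 42 + 11 = 201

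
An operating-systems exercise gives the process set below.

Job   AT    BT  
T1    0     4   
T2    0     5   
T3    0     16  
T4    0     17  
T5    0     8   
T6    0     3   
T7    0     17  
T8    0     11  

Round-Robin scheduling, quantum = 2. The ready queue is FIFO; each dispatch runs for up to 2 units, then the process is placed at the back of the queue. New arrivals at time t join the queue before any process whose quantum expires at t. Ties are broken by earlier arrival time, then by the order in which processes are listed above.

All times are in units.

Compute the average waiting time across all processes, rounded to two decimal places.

Gantt: | T1 0-2 | T2 2-4 | T3 4-6 | T4 6-8 | T5 8-10 | T6 10-12 | T7 12-14 | T8 14-16 | T1 16-18 | T2 18-20 | T3 20-22 | T4 22-24 | T5 24-26 | T6 26-27 | T7 27-29 | T8 29-31 | T2 31-32 | T3 32-34 | T4 34-36 | T5 36-38 | T7 38-40 | T8 40-42 | T3 42-44 | T4 44-46 | T5 46-48 | T7 48-50 | T8 50-52 | T3 52-54 | T4 54-56 | T7 56-58 | T8 58-60 | T3 60-62 | T4 62-64 | T7 64-66 | T8 66-67 | T3 67-69 | T4 69-71 | T7 71-73 | T3 73-75 | T4 75-77 | T7 77-79 | T4 79-80 | T7 80-81 |
Completion: T1=18  T2=32  T3=75  T4=80  T5=48  T6=27  T7=81  T8=67
Waiting times: T1=14, T2=27, T3=59, T4=63, T5=40, T6=24, T7=64, T8=56
Average waiting = (14+27+59+63+40+24+64+56) / 8 = 347/8 = 43.38

43.38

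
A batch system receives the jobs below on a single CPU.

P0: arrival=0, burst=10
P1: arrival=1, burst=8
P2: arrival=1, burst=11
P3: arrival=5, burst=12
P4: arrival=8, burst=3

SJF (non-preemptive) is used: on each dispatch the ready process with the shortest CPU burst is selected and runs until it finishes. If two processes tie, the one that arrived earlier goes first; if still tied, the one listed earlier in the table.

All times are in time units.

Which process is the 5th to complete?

Timeline: | P0 0-10 | P4 10-13 | P1 13-21 | P2 21-32 | P3 32-44 |
Completion: P0=10  P1=21  P2=32  P3=44  P4=13
Turnaround (C−A): P0=10  P1=20  P2=31  P3=39  P4=5
Finish order: P0 → P4 → P1 → P2 → P3

P3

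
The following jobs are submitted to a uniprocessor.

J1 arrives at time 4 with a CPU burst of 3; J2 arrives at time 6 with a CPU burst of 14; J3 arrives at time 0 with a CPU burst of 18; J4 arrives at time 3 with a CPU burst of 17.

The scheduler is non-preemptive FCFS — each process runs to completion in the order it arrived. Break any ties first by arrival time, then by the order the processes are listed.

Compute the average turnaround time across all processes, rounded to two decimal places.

32.50

Schedule: | J3 0-18 | J4 18-35 | J1 35-38 | J2 38-52 |
Completion: J1=38  J2=52  J3=18  J4=35
Turnaround times: J1=34, J2=46, J3=18, J4=32
Average turnaround = (34+46+18+32) / 4 = 130/4 = 32.50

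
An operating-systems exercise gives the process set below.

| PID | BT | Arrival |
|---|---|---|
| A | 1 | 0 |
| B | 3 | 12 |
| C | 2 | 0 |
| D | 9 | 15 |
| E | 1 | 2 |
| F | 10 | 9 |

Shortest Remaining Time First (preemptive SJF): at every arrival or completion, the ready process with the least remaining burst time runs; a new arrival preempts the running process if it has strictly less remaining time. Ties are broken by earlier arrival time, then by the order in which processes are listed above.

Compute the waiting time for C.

Schedule: | A 0-1 | C 1-3 | E 3-4 | idle 4-9 | F 9-12 | B 12-15 | F 15-22 | D 22-31 |
Completion: A=1  B=15  C=3  D=31  E=4  F=22
Waiting(C) = turnaround − burst = 3 − 2 = 1

1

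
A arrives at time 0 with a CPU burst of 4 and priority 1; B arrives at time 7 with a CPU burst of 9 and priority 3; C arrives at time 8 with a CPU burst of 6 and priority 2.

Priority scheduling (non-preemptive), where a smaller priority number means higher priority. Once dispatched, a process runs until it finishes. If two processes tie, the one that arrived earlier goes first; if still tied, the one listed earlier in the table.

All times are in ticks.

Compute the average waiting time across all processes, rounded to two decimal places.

2.67

Gantt: | A 0-4 | idle 4-7 | B 7-16 | C 16-22 |
Completion: A=4  B=16  C=22
Turnaround (C−A): A=4  B=9  C=14
Waiting times: A=0, B=0, C=8
Average waiting = (0+0+8) / 3 = 8/3 = 2.67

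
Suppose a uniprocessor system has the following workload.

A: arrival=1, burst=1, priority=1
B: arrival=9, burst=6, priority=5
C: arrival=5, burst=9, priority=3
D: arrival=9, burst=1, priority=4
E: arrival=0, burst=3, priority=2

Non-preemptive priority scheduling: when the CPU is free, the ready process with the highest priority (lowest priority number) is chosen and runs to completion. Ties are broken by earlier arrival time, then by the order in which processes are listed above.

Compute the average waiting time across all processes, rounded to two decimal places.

2.60

Schedule: | E 0-3 | A 3-4 | idle 4-5 | C 5-14 | D 14-15 | B 15-21 |
Completion: A=4  B=21  C=14  D=15  E=3
Waiting times: A=2, B=6, C=0, D=5, E=0
Average waiting = (2+6+0+5+0) / 5 = 13/5 = 2.60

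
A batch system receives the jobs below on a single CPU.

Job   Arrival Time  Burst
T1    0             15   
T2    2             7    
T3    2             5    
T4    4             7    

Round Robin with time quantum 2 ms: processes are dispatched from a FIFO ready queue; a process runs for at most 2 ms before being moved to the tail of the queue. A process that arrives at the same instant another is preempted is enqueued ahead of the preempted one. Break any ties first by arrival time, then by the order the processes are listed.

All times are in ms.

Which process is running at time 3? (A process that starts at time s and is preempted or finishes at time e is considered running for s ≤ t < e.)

Schedule: | T1 0-2 | T2 2-4 | T3 4-6 | T1 6-8 | T4 8-10 | T2 10-12 | T3 12-14 | T1 14-16 | T4 16-18 | T2 18-20 | T3 20-21 | T1 21-23 | T4 23-25 | T2 25-26 | T1 26-28 | T4 28-29 | T1 29-34 |
Completion: T1=34  T2=26  T3=21  T4=29

T2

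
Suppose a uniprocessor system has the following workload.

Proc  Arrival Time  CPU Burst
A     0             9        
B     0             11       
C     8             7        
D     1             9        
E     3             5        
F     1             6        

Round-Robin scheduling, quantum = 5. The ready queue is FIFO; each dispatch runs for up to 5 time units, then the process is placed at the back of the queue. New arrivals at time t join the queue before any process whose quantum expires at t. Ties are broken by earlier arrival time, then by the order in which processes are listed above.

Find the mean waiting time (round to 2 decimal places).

Timeline: | A 0-5 | B 5-10 | D 10-15 | F 15-20 | E 20-25 | A 25-29 | C 29-34 | B 34-39 | D 39-43 | F 43-44 | C 44-46 | B 46-47 |
Completion: A=29  B=47  C=46  D=43  E=25  F=44
Waiting times: A=20, B=36, C=31, D=33, E=17, F=37
Average waiting = (20+36+31+33+17+37) / 6 = 174/6 = 29.00

29.00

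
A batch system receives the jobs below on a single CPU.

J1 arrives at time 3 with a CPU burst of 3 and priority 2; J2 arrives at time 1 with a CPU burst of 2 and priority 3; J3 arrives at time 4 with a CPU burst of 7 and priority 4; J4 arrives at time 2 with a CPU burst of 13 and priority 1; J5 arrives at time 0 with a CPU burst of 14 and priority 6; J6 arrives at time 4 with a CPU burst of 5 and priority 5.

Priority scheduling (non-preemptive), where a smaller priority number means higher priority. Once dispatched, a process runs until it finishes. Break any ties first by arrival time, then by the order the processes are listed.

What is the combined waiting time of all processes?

128

Timeline: | J5 0-14 | J4 14-27 | J1 27-30 | J2 30-32 | J3 32-39 | J6 39-44 |
Completion: J1=30  J2=32  J3=39  J4=27  J5=14  J6=44
Turnaround (C−A): J1=27  J2=31  J3=35  J4=25  J5=14  J6=40
Waiting = turnaround − burst: J1=24, J2=29, J3=28, J4=12, J5=0, J6=35
Total waiting = 24 + 29 + 28 + 12 + 0 + 35 = 128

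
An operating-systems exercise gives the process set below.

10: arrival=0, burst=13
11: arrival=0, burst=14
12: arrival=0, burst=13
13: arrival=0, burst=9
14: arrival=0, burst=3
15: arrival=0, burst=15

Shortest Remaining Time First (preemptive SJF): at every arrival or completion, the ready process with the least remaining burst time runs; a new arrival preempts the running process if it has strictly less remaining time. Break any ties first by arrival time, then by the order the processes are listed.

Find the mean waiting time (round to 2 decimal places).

21.67

Schedule: | 14 0-3 | 13 3-12 | 10 12-25 | 12 25-38 | 11 38-52 | 15 52-67 |
Completion: 10=25  11=52  12=38  13=12  14=3  15=67
Turnaround (C−A): 10=25  11=52  12=38  13=12  14=3  15=67
Waiting times: 10=12, 11=38, 12=25, 13=3, 14=0, 15=52
Average waiting = (12+38+25+3+0+52) / 6 = 130/6 = 21.67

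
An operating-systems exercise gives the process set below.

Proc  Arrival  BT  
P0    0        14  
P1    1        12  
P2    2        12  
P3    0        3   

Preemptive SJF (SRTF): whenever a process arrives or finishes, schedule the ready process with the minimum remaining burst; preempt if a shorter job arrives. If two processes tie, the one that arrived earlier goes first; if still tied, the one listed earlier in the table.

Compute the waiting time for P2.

Gantt: | P3 0-3 | P1 3-15 | P2 15-27 | P0 27-41 |
Completion: P0=41  P1=15  P2=27  P3=3
Waiting(P2) = turnaround − burst = 25 − 12 = 13

13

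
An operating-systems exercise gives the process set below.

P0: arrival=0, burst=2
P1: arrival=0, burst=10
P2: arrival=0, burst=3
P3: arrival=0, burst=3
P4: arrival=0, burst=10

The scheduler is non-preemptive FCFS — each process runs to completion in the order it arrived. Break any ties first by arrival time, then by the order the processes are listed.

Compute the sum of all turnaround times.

Gantt: | P0 0-2 | P1 2-12 | P2 12-15 | P3 15-18 | P4 18-28 |
Completion: P0=2  P1=12  P2=15  P3=18  P4=28
Turnaround (C−A): P0=2  P1=12  P2=15  P3=18  P4=28
Turnaround = completion − arrival: P0=2, P1=12, P2=15, P3=18, P4=28
Total turnaround = 2 + 12 + 15 + 18 + 28 = 75

75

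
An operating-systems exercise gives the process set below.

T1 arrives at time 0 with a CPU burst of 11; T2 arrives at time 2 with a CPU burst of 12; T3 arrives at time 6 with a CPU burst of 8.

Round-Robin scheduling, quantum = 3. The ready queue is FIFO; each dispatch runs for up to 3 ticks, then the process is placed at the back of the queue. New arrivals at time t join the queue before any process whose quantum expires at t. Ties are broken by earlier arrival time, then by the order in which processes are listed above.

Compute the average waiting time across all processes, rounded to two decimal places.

Timeline: | T1 0-3 | T2 3-6 | T1 6-9 | T3 9-12 | T2 12-15 | T1 15-18 | T3 18-21 | T2 21-24 | T1 24-26 | T3 26-28 | T2 28-31 |
Completion: T1=26  T2=31  T3=28
Turnaround (C−A): T1=26  T2=29  T3=22
Waiting times: T1=15, T2=17, T3=14
Average waiting = (15+17+14) / 3 = 46/3 = 15.33

15.33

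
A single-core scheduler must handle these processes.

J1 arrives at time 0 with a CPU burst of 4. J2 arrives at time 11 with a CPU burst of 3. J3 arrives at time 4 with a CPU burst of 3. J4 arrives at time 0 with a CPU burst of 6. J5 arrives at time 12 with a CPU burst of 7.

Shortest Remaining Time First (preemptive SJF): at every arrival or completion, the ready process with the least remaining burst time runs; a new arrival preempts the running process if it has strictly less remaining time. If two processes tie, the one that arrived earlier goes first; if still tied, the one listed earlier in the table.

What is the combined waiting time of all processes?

13

Gantt: | J1 0-4 | J3 4-7 | J4 7-13 | J2 13-16 | J5 16-23 |
Completion: J1=4  J2=16  J3=7  J4=13  J5=23
Waiting = turnaround − burst: J1=0, J2=2, J3=0, J4=7, J5=4
Total waiting = 0 + 2 + 0 + 7 + 4 = 13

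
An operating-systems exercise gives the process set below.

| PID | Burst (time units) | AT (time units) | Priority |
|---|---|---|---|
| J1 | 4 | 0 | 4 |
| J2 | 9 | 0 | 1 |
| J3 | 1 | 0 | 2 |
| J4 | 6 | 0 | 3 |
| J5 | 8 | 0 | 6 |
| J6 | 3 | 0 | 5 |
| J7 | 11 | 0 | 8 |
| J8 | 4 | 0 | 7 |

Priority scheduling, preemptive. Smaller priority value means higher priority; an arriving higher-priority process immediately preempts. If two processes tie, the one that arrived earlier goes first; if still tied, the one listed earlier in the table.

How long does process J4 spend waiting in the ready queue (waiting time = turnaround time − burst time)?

10

Gantt: | J2 0-9 | J3 9-10 | J4 10-16 | J1 16-20 | J6 20-23 | J5 23-31 | J8 31-35 | J7 35-46 |
Completion: J1=20  J2=9  J3=10  J4=16  J5=31  J6=23  J7=46  J8=35
Waiting(J4) = turnaround − burst = 16 − 6 = 10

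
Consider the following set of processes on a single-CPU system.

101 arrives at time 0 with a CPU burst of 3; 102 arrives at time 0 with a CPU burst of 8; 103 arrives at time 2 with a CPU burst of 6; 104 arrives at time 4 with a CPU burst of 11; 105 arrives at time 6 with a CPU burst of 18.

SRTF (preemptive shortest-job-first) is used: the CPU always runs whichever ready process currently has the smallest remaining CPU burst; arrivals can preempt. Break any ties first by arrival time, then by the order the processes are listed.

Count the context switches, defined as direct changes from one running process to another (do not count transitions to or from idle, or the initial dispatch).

Gantt: | 101 0-3 | 103 3-9 | 102 9-17 | 104 17-28 | 105 28-46 |
Completion: 101=3  102=17  103=9  104=28  105=46

4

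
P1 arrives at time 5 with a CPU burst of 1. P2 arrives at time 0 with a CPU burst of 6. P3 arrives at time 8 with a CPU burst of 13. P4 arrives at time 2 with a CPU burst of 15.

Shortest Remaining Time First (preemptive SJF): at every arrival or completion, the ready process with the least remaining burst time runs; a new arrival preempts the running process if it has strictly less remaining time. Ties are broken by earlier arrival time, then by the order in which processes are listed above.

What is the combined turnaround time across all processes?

54

Schedule: | P2 0-6 | P1 6-7 | P4 7-8 | P3 8-21 | P4 21-35 |
Completion: P1=7  P2=6  P3=21  P4=35
Turnaround (C−A): P1=2  P2=6  P3=13  P4=33
Turnaround = completion − arrival: P1=2, P2=6, P3=13, P4=33
Total turnaround = 2 + 6 + 13 + 33 = 54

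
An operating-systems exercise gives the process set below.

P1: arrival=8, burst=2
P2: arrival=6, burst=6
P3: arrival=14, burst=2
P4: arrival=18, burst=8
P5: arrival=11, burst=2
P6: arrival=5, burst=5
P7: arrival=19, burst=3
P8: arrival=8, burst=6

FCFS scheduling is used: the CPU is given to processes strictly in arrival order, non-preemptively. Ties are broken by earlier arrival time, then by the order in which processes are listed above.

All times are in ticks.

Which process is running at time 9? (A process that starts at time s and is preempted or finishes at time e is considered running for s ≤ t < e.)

Gantt: | idle 0-5 | P6 5-10 | P2 10-16 | P1 16-18 | P8 18-24 | P5 24-26 | P3 26-28 | P4 28-36 | P7 36-39 |
Completion: P1=18  P2=16  P3=28  P4=36  P5=26  P6=10  P7=39  P8=24

P6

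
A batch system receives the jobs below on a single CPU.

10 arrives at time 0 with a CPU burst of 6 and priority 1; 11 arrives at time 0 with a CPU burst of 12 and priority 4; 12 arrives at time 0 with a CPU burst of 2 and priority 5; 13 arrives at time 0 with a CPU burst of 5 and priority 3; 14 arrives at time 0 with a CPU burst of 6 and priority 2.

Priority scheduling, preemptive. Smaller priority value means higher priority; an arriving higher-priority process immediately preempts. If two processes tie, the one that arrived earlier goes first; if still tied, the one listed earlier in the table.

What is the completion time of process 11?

Timeline: | 10 0-6 | 14 6-12 | 13 12-17 | 11 17-29 | 12 29-31 |
Completion: 10=6  11=29  12=31  13=17  14=12

29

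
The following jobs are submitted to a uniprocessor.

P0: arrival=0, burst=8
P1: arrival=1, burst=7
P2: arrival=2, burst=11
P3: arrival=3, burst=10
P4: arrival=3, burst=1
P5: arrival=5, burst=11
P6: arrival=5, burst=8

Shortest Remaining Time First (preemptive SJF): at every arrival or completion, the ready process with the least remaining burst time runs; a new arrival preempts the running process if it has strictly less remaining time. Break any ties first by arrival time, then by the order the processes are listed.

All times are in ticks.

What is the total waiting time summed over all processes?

Gantt: | P0 0-3 | P4 3-4 | P0 4-9 | P1 9-16 | P6 16-24 | P3 24-34 | P2 34-45 | P5 45-56 |
Completion: P0=9  P1=16  P2=45  P3=34  P4=4  P5=56  P6=24
Turnaround (C−A): P0=9  P1=15  P2=43  P3=31  P4=1  P5=51  P6=19
Waiting = turnaround − burst: P0=1, P1=8, P2=32, P3=21, P4=0, P5=40, P6=11
Total waiting = 1 + 8 + 32 + 21 + 0 + 40 + 11 = 113

113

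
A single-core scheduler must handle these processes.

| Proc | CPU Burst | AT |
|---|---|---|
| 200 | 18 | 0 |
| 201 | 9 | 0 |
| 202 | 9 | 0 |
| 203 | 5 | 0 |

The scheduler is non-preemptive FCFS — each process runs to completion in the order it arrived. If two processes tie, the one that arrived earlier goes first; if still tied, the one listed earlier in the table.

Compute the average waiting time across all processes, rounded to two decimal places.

Gantt: | 200 0-18 | 201 18-27 | 202 27-36 | 203 36-41 |
Completion: 200=18  201=27  202=36  203=41
Waiting times: 200=0, 201=18, 202=27, 203=36
Average waiting = (0+18+27+36) / 4 = 81/4 = 20.25

20.25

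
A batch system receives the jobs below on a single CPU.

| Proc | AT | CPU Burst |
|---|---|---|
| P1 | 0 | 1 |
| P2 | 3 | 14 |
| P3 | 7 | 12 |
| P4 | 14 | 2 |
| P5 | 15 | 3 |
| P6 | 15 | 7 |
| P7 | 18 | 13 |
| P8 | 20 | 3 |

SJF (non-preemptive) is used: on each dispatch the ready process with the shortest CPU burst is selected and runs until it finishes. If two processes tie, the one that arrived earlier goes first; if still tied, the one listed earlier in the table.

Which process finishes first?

Timeline: | P1 0-1 | idle 1-3 | P2 3-17 | P4 17-19 | P5 19-22 | P8 22-25 | P6 25-32 | P3 32-44 | P7 44-57 |
Completion: P1=1  P2=17  P3=44  P4=19  P5=22  P6=32  P7=57  P8=25
Finish order: P1 → P2 → P4 → P5 → P8 → P6 → P3 → P7

P1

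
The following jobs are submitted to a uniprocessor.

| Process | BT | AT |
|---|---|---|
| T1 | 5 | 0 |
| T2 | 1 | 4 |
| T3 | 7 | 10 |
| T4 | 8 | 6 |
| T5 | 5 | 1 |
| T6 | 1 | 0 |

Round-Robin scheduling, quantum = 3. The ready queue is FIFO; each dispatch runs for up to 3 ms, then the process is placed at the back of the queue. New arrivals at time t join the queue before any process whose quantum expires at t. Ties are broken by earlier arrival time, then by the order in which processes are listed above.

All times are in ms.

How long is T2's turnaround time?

6

Timeline: | T1 0-3 | T6 3-4 | T5 4-7 | T1 7-9 | T2 9-10 | T4 10-13 | T5 13-15 | T3 15-18 | T4 18-21 | T3 21-24 | T4 24-26 | T3 26-27 |
Completion: T1=9  T2=10  T3=27  T4=26  T5=15  T6=4
Turnaround (C−A): T1=9  T2=6  T3=17  T4=20  T5=14  T6=4
Turnaround(T2) = completion − arrival = 10 − 4 = 6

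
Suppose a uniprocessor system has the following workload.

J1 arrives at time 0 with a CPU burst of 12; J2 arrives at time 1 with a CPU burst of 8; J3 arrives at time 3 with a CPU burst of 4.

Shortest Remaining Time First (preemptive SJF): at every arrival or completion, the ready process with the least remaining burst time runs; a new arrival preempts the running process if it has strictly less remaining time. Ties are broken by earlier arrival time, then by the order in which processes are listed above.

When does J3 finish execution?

Timeline: | J1 0-1 | J2 1-3 | J3 3-7 | J2 7-13 | J1 13-24 |
Completion: J1=24  J2=13  J3=7

7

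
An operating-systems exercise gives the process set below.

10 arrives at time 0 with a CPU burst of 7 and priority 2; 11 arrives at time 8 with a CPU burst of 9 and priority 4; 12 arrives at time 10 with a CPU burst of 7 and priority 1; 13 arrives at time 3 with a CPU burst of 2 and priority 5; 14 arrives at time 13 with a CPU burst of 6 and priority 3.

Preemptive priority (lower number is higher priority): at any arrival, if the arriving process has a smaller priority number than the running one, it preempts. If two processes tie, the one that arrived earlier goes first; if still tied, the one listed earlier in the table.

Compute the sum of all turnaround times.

Gantt: | 10 0-7 | 13 7-8 | 11 8-10 | 12 10-17 | 14 17-23 | 11 23-30 | 13 30-31 |
Completion: 10=7  11=30  12=17  13=31  14=23
Turnaround (C−A): 10=7  11=22  12=7  13=28  14=10
Turnaround = completion − arrival: 10=7, 11=22, 12=7, 13=28, 14=10
Total turnaround = 7 + 22 + 7 + 28 + 10 = 74

74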